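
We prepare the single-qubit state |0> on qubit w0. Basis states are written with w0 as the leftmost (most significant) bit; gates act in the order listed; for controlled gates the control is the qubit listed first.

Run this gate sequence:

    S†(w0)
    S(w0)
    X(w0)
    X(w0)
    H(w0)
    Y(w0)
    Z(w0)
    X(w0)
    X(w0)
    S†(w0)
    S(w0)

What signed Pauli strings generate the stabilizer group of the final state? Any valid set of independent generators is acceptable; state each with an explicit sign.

The stabilizer group can be generated by +X, among other valid generating sets.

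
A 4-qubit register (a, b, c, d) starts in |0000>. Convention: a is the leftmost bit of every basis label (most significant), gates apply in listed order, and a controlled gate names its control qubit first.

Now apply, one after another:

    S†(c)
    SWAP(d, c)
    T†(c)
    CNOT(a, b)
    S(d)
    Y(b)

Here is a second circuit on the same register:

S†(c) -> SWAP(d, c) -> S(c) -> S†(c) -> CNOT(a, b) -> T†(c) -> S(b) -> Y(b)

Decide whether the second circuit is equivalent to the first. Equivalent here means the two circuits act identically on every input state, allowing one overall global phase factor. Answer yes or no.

No: there is an input state on which the two circuits produce genuinely different outputs (not merely differing by a phase).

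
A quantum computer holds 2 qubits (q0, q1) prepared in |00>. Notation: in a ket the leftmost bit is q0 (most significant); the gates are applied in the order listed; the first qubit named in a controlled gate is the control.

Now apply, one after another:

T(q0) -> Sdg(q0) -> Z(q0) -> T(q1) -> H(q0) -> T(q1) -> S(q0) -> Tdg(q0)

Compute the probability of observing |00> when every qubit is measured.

The probability of measuring |00> is 1/2.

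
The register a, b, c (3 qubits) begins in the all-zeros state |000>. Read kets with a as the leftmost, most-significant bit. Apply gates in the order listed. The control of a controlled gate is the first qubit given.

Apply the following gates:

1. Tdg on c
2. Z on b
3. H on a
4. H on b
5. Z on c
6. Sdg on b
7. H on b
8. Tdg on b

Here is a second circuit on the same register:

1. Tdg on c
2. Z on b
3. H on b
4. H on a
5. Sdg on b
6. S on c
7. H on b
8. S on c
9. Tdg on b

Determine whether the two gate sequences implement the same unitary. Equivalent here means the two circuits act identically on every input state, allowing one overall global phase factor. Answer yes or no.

Yes: on every input state the two circuits agree up to one overall phase factor.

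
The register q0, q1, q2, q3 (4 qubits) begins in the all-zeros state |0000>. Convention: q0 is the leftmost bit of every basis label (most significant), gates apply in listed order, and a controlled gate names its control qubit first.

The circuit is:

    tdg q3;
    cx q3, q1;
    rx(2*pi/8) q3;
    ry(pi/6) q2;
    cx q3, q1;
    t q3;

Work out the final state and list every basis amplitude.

After the circuit, the state carries amplitude sqrt(sqrt(2) + 2)*(sqrt(2) + sqrt(6))/8 on |0000>, (-sqrt(2) + sqrt(6))*sqrt(sqrt(2) + 2)/8 on |0010>, sqrt(2 - sqrt(2))*(-sqrt(6) - sqrt(2))*exp(3*I*pi/4)/8 on |0101>, sqrt(2 - sqrt(2))*(-sqrt(6) + sqrt(2))*exp(3*I*pi/4)/8 on |0111>, and 0 on every other basis state.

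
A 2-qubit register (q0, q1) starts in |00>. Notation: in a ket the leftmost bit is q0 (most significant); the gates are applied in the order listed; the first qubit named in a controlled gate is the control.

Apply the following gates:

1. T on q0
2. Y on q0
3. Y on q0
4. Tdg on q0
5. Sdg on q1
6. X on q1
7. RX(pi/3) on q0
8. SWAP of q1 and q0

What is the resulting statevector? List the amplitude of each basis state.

The final amplitudes are 0 on |00>, 0 on |01>, sqrt(3)/2 on |10>, -I/2 on |11>. Key observation: gates 1-4 undo each other exactly, leaving only the rest of the circuit to track.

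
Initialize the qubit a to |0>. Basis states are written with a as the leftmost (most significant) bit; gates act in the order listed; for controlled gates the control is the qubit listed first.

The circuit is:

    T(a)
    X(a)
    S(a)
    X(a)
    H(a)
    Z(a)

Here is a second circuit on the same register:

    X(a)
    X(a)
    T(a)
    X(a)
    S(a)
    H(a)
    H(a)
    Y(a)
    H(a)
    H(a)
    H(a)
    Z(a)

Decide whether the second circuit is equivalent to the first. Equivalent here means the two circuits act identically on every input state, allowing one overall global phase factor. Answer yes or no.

No: there is an input state on which the two circuits produce genuinely different outputs (not merely differing by a phase).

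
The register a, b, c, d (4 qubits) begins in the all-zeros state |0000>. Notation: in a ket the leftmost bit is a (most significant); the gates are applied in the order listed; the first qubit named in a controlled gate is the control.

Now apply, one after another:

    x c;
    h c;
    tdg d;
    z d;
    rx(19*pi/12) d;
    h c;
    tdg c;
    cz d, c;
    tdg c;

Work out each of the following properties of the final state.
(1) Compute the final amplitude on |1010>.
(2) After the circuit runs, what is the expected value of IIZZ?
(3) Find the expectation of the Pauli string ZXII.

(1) The final state's coefficient on |1010> equals 0.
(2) The observable IIZZ averages to -sqrt(6)/4 + sqrt(2)/4.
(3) The expectation value of ZXII is 0.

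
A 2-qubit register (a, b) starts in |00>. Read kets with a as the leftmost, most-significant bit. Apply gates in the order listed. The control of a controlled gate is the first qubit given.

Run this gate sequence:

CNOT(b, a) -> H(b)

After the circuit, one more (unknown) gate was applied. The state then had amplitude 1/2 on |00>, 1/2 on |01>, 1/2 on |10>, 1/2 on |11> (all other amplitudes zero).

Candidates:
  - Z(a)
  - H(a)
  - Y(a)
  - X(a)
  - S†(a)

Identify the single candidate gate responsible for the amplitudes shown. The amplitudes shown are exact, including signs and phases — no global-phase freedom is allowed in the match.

It was H(a) that produced the state shown.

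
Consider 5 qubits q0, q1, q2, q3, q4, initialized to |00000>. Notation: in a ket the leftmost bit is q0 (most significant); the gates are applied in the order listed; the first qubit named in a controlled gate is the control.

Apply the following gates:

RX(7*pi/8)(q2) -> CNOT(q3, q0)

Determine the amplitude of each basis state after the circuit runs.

The final amplitudes are cos(7*pi/16) on |00000>, -I*cos(pi/16) on |00100>, and 0 on every other basis state.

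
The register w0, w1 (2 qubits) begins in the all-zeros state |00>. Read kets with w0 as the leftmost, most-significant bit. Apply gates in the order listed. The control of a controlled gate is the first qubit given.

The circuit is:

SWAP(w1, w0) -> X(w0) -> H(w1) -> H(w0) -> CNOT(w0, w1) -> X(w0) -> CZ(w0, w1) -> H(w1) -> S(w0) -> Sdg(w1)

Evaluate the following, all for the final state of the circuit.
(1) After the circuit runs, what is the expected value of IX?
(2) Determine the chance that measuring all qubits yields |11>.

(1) In the final state, IX has expectation 0.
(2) Outcome |11> occurs with probability 1/2.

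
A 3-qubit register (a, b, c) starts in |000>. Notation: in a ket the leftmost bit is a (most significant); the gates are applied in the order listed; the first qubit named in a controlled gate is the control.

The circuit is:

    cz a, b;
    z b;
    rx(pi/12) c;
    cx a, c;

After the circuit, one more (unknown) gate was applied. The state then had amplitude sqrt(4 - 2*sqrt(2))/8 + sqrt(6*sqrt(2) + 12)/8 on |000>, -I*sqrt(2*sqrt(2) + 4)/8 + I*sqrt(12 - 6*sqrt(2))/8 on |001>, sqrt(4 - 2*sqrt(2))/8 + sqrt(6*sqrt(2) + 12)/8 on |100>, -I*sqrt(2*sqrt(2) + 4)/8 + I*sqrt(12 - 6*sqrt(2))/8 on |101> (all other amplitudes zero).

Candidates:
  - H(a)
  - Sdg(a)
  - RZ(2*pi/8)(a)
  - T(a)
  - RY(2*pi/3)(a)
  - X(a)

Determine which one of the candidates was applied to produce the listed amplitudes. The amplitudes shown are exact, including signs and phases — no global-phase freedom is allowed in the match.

The applied gate was H(a).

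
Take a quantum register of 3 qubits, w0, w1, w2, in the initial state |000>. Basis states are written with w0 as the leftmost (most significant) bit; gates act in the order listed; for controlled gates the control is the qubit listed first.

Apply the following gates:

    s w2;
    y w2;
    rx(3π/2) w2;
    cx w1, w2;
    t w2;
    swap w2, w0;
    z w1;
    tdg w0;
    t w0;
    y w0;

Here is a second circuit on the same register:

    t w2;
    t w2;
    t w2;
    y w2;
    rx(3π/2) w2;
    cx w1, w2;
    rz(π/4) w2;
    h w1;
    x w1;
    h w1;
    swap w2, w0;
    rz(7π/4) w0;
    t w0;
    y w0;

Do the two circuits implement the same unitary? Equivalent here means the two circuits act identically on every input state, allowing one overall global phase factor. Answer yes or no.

No, they are not equivalent — no single phase factor reconciles the two unitaries.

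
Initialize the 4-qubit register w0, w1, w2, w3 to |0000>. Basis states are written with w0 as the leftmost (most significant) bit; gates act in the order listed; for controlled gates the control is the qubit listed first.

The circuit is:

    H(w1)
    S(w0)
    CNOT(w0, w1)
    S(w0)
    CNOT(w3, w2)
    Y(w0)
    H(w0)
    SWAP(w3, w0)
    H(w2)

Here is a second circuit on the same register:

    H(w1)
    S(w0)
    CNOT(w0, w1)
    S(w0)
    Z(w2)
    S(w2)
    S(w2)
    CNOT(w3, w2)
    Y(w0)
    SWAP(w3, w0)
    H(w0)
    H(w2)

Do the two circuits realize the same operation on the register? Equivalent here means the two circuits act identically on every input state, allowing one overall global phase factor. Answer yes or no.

No: there is an input state on which the two circuits produce genuinely different outputs (not merely differing by a phase).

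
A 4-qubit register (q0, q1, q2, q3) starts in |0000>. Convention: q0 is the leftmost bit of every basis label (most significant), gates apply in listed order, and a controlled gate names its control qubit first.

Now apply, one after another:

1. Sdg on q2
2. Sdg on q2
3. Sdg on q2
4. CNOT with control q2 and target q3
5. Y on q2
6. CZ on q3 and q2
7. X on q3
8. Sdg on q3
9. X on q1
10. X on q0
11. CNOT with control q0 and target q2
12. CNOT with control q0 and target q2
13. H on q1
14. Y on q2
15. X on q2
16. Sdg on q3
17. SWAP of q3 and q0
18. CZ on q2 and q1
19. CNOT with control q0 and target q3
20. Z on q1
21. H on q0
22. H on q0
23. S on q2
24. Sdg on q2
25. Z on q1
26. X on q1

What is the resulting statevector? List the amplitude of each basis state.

The final amplitudes are -sqrt(2)/2 on |1010>, -sqrt(2)/2 on |1110>, and 0 on every other basis state. Key observation: the block from step 11 through step 12 cancels to the identity and can be dropped.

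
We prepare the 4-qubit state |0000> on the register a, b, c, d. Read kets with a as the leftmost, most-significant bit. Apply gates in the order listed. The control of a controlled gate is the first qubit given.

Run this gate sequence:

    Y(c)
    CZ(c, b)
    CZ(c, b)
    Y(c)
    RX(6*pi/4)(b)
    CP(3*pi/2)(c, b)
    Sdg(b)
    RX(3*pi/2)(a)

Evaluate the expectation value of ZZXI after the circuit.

The observable ZZXI averages to 0. Key observation: the block from step 1 through step 4 cancels to the identity and can be dropped.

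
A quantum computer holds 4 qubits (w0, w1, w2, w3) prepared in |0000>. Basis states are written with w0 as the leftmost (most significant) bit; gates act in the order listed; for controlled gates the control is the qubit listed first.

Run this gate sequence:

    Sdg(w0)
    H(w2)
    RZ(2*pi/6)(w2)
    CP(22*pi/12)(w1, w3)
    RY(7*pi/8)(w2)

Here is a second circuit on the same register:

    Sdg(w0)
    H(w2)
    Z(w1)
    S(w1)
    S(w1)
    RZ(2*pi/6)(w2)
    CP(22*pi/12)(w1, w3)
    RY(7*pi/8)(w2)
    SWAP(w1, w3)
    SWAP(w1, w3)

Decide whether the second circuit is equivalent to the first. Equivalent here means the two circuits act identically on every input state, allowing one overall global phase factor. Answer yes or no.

Yes — the two circuits implement the same unitary up to a global phase.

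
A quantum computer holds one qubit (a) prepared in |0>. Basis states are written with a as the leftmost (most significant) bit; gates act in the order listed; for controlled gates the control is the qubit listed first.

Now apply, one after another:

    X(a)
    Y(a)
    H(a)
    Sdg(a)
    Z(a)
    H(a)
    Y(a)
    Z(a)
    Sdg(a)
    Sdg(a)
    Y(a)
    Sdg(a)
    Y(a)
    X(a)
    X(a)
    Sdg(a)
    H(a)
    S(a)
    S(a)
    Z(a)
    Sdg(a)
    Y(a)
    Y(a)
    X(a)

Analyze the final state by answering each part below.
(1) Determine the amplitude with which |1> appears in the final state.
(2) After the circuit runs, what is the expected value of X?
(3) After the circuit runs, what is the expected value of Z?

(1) The final state's coefficient on |1> equals sqrt(2)/2.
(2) The observable X averages to 1.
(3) The expectation value of Z is 0.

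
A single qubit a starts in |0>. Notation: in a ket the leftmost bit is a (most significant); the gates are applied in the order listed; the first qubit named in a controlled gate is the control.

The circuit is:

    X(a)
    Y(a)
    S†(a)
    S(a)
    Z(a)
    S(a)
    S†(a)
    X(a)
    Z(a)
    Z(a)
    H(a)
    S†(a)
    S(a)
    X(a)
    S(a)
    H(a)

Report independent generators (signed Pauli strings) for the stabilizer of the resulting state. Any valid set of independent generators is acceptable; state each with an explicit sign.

The final state is stabilized by the group generated by +Y; other independent generating sets are equally valid.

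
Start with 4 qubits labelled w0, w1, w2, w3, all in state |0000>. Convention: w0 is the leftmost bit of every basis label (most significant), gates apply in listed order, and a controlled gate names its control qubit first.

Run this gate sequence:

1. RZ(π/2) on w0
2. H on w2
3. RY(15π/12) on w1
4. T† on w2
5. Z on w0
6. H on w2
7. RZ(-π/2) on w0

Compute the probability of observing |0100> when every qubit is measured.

A full measurement returns |0100> with probability sqrt(2)/4 + 3/8.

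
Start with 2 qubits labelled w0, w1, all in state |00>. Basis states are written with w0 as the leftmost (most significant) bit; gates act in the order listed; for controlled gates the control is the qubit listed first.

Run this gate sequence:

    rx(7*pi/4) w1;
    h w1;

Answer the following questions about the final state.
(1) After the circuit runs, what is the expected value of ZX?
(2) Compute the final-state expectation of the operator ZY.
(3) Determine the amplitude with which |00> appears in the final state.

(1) The observable ZX averages to sqrt(2)/2.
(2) The expectation value of ZY is -sqrt(2)/2.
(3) The amplitude on |00> is -sqrt(2)*sqrt(sqrt(2) + 2)/4 - sqrt(2)*I*sqrt(2 - sqrt(2))/4.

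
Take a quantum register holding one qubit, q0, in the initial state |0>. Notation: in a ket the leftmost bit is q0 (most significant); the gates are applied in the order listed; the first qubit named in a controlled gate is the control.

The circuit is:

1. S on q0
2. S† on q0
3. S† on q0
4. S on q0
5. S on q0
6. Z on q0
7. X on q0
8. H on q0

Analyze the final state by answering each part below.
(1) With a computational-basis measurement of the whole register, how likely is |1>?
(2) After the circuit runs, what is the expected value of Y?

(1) A full measurement returns |1> with probability 1/2.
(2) The observable Y averages to 0.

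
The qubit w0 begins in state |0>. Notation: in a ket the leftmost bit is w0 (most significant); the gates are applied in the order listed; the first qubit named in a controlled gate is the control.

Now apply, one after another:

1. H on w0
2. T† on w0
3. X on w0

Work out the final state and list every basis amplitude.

The final amplitudes are -sqrt(2)*exp(3*I*pi/4)/2 on |0>, sqrt(2)/2 on |1>.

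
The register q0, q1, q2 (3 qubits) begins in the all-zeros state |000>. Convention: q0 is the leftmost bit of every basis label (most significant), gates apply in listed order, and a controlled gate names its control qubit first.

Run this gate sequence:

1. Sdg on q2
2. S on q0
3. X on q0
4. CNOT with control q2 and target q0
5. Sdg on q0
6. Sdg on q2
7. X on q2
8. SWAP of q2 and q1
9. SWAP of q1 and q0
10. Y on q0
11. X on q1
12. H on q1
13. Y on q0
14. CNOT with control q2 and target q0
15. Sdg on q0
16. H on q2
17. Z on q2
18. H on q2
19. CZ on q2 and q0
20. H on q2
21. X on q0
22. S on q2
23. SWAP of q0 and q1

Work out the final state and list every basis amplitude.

The final amplitudes are 1/2 on |000>, -I/2 on |001>, 0 on |010>, 0 on |011>, 1/2 on |100>, -I/2 on |101>, 0 on |110>, 0 on |111>.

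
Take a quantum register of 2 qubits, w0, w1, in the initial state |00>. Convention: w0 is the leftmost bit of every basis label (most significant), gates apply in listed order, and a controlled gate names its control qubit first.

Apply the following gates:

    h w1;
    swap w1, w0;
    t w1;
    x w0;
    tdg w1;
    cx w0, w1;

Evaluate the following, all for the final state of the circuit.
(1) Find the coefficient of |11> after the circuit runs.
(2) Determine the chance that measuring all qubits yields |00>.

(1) |11> carries amplitude sqrt(2)/2 in the final state.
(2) A full measurement returns |00> with probability 1/2.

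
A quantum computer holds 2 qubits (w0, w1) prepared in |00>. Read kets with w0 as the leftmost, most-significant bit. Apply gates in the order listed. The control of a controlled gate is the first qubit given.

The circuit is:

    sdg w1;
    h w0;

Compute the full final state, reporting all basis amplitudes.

After the circuit, the state carries amplitude sqrt(2)/2 on |00>, 0 on |01>, sqrt(2)/2 on |10>, 0 on |11>.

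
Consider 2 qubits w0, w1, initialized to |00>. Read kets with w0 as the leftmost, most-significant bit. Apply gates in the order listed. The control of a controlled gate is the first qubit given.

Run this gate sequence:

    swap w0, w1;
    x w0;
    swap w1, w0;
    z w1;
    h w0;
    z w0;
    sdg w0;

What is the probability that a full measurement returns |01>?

Outcome |01> occurs with probability 1/2.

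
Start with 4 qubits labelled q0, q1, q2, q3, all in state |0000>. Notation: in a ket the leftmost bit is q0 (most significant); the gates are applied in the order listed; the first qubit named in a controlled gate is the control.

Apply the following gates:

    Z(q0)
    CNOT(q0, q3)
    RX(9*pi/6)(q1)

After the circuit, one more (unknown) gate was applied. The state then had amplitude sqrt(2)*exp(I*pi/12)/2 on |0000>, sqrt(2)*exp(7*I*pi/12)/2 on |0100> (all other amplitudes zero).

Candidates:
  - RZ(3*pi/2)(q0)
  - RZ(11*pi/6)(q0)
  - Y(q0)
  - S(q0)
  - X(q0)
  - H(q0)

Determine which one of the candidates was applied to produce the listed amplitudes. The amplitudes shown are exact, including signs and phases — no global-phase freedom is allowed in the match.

The applied gate was RZ(11*pi/6)(q0).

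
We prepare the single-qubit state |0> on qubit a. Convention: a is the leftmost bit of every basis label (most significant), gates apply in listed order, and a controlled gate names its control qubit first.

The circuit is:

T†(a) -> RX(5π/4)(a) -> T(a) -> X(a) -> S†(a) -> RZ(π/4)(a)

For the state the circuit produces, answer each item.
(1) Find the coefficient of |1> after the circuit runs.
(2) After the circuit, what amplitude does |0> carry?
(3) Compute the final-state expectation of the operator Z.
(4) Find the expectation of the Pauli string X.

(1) The amplitude on |1> is sqrt(2 - sqrt(2))*exp(5*I*pi/8)/2.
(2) The amplitude on |0> is -sqrt(sqrt(2) + 2)*exp(5*I*pi/8)/2.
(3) In the final state, Z has expectation sqrt(2)/2.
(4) In the final state, X has expectation -sqrt(2)/2.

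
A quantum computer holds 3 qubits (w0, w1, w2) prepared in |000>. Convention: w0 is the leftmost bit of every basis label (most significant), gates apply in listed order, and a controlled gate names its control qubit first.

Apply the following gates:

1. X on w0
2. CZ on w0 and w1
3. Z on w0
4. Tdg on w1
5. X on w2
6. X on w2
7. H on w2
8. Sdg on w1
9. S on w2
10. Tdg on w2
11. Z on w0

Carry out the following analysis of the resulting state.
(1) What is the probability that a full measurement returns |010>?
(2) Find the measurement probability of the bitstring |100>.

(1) Outcome |010> occurs with probability 0.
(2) A full measurement returns |100> with probability 1/2.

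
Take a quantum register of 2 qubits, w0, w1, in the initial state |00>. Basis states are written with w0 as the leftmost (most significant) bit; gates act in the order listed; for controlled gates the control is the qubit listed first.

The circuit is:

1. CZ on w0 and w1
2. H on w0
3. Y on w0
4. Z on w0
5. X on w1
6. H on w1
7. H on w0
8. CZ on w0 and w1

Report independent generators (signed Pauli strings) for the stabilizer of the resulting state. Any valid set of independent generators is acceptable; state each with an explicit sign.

One valid set of independent stabilizer generators is -IX, +ZI (any independent generating set of the same group is equally correct).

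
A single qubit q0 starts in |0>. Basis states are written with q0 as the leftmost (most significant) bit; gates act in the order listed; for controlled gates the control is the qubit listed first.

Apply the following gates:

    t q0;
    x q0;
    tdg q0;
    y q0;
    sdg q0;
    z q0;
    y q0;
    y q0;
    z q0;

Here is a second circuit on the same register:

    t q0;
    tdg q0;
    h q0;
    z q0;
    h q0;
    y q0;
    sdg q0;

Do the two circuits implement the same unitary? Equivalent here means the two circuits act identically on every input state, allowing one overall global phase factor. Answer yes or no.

No: there is an input state on which the two circuits produce genuinely different outputs (not merely differing by a phase).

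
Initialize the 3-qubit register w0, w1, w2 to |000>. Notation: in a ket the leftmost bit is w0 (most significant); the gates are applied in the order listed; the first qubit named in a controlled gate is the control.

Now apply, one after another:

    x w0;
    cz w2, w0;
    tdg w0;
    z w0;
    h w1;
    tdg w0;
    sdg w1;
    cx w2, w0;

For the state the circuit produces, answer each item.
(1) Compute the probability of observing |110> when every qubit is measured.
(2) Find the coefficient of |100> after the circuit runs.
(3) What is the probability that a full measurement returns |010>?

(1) A full measurement returns |110> with probability 1/2.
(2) The amplitude on |100> is sqrt(2)*I/2.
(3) The probability of measuring |010> is 0.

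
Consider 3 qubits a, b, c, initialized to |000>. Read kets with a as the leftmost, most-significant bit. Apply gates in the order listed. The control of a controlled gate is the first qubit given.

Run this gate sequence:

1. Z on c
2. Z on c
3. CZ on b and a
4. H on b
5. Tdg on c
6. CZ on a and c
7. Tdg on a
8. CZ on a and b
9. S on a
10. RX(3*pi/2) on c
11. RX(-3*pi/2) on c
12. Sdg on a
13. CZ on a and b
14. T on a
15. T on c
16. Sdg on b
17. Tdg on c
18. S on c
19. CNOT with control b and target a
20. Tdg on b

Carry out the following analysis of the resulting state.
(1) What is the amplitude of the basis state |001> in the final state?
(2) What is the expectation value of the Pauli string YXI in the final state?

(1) |001> carries amplitude 0 in the final state. Key observation: the block from step 7 through step 14 cancels to the identity and can be dropped.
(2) The expectation value of YXI is -sqrt(2)/2.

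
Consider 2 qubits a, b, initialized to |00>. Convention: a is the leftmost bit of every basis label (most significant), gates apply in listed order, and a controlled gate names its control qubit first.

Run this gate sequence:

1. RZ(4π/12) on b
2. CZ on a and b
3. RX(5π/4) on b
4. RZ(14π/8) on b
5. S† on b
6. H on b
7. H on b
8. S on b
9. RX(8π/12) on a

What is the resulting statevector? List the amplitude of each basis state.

The resulting statevector has amplitude -sqrt(2 - sqrt(2))*exp(23*I*pi/24)/4 on |00>, sqrt(sqrt(2) + 2)*exp(5*I*pi/24)/4 on |01>, -sqrt(6 - 3*sqrt(2))*exp(11*I*pi/24)/4 on |10>, -sqrt(3*sqrt(2) + 6)*exp(17*I*pi/24)/4 on |11>. Key observation: gates 5-8 undo each other exactly, leaving only the rest of the circuit to track.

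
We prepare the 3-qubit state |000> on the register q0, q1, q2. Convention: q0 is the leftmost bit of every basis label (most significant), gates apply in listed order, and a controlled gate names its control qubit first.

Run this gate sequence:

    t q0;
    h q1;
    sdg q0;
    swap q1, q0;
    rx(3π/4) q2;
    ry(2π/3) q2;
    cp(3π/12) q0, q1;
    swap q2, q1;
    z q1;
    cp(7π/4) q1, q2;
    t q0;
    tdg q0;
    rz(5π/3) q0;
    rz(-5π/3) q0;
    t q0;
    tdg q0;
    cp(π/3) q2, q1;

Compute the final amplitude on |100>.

The amplitude on |100> is sqrt(4 - 2*sqrt(2))/8 + I*sqrt(6*sqrt(2) + 12)/8. Key observation: steps 11-16 multiply out to the identity, so the circuit reduces to the remaining gates.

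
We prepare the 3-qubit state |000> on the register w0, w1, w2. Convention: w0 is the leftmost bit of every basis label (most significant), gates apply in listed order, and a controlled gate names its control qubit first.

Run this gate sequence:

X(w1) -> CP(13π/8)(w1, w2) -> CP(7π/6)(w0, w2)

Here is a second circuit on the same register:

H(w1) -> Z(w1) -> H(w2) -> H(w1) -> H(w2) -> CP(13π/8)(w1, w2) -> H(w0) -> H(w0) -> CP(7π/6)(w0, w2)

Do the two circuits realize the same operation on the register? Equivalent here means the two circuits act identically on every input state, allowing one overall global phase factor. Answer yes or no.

Yes — the two circuits implement the same unitary up to a global phase.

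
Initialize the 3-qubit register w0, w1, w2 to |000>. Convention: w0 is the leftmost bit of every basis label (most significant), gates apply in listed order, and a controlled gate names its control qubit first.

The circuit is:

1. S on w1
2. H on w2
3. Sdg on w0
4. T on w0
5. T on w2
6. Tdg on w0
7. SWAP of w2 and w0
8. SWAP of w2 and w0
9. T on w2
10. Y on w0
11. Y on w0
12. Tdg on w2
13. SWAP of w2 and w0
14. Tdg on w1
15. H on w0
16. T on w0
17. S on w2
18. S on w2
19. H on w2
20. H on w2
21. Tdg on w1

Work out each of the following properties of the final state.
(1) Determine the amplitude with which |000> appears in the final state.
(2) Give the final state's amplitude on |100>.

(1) The final state's coefficient on |000> equals 1/2 + exp(I*pi/4)/2. Key observation: the block from step 8 through step 13 cancels to the identity and can be dropped.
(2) The amplitude on |100> is -I/2 + exp(I*pi/4)/2.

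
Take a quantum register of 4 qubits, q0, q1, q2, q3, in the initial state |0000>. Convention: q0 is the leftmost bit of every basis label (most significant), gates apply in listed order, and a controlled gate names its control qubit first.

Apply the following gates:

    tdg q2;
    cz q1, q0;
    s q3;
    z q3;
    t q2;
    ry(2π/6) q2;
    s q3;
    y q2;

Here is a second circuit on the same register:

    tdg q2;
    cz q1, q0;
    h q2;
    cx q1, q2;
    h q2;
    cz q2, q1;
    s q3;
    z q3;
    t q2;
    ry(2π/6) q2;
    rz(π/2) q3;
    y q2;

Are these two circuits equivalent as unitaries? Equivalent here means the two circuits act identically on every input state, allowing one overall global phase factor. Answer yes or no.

Yes — the two circuits implement the same unitary up to a global phase.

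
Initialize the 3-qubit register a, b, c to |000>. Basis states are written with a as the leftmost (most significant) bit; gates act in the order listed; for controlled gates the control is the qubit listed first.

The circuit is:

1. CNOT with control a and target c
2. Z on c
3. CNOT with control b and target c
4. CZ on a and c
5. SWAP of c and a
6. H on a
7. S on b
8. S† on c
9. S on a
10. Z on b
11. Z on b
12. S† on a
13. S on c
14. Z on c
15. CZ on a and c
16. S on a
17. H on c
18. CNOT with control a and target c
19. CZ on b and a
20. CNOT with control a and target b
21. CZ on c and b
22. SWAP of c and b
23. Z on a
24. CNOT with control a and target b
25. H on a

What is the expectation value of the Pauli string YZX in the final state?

The observable YZX averages to -1.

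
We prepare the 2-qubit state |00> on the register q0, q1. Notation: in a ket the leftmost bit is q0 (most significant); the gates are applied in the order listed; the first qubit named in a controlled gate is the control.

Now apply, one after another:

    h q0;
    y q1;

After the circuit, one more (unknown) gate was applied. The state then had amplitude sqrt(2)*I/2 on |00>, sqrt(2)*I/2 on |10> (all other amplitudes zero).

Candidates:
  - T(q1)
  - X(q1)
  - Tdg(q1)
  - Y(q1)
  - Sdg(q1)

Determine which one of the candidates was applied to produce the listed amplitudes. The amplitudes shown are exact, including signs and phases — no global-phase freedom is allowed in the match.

The applied gate was X(q1).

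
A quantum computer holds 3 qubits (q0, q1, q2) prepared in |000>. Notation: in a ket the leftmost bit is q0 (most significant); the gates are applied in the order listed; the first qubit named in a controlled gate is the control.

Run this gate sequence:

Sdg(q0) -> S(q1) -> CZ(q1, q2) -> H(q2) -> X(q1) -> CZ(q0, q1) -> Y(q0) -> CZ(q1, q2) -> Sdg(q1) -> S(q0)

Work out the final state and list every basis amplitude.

After the circuit, the state carries amplitude sqrt(2)*I/2 on |110>, -sqrt(2)*I/2 on |111>, and 0 on every other basis state.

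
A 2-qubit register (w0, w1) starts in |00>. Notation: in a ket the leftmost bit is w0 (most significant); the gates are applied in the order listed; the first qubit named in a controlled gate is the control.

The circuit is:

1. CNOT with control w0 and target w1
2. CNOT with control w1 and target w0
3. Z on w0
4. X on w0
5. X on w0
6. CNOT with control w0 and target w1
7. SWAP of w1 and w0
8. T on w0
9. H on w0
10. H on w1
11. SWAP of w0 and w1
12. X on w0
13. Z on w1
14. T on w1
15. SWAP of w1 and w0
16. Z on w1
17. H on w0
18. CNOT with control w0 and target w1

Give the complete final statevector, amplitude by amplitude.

The final amplitudes are sqrt(2)*(1 - exp(I*pi/4))/4 on |00>, sqrt(2)*(-1 + exp(I*pi/4))/4 on |01>, sqrt(2)*(-1 - exp(I*pi/4))/4 on |10>, sqrt(2)*(1 + exp(I*pi/4))/4 on |11>.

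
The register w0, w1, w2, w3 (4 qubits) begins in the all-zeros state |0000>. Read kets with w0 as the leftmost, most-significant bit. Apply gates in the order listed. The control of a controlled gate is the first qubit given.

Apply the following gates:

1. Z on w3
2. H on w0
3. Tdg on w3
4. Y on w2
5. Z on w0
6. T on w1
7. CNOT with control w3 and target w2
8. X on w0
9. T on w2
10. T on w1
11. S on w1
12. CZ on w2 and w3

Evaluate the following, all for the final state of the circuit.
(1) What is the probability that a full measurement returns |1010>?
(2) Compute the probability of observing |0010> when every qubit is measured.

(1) The probability of measuring |1010> is 1/2.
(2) The probability of measuring |0010> is 1/2.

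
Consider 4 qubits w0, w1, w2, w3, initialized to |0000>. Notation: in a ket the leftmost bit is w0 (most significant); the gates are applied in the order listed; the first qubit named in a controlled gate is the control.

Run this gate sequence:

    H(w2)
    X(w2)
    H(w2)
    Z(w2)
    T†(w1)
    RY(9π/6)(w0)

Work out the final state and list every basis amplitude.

After the circuit, the state carries amplitude -sqrt(2)/2 on |0000>, sqrt(2)/2 on |1000>, and 0 on every other basis state.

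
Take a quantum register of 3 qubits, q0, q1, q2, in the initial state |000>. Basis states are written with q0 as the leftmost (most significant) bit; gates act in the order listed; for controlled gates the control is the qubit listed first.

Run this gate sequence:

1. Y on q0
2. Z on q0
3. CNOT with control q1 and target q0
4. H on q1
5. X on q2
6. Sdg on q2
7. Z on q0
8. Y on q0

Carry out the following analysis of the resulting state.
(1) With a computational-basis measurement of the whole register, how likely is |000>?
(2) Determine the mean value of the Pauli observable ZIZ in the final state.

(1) Outcome |000> occurs with probability 0.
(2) The expectation value of ZIZ is -1.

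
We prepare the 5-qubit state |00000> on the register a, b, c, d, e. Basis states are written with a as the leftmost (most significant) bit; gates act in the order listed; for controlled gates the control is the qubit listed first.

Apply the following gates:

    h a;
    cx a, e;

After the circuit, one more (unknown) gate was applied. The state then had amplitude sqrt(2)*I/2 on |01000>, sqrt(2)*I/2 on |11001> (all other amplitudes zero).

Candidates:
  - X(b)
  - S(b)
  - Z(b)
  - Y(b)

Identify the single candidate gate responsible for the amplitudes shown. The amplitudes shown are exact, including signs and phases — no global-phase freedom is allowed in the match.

It was Y(b) that produced the state shown.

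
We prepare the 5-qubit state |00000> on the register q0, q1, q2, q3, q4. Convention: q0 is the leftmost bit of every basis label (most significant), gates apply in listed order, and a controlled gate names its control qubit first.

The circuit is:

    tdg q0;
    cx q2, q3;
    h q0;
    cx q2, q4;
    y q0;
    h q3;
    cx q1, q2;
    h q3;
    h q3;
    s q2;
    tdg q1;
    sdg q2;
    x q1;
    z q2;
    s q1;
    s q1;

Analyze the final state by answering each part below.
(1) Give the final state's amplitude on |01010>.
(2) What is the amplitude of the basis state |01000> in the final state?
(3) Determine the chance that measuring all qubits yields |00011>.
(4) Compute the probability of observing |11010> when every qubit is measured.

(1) The amplitude on |01010> is I/2.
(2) The final state's coefficient on |01000> equals I/2.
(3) A full measurement returns |00011> with probability 0.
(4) The probability of measuring |11010> is 1/4.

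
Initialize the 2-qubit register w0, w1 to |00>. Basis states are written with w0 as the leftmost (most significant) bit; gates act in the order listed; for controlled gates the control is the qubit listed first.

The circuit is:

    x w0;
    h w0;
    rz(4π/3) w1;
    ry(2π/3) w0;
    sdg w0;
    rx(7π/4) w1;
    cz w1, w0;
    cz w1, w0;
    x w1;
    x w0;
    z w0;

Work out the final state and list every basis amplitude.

The final amplitudes are sqrt(2 - sqrt(2))*(-sqrt(2) + sqrt(6))*exp(I*pi/3)/8 on |00>, sqrt(sqrt(2) + 2)*(-sqrt(6) + sqrt(2))*exp(5*I*pi/6)/8 on |01>, sqrt(2 - sqrt(2))*(-sqrt(6) - sqrt(2))*exp(5*I*pi/6)/8 on |10>, sqrt(sqrt(2) + 2)*(-sqrt(6) - sqrt(2))*exp(I*pi/3)/8 on |11>. Key observation: gates 7-8 undo each other exactly, leaving only the rest of the circuit to track.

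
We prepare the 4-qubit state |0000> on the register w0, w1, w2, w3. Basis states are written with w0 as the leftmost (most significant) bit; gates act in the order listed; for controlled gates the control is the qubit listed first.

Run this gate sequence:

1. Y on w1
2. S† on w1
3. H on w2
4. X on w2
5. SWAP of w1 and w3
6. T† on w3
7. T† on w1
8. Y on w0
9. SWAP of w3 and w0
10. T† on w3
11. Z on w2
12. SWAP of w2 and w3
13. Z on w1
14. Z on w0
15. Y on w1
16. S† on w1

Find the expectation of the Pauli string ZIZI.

The observable ZIZI averages to 1.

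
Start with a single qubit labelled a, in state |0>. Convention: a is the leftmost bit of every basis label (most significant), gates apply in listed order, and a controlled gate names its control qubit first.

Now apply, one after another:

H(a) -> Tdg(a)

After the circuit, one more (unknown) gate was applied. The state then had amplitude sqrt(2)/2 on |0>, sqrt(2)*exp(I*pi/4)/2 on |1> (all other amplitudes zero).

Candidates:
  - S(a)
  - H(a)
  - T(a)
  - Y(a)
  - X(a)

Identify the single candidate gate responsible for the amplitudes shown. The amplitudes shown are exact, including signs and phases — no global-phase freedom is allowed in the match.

It was S(a) that produced the state shown.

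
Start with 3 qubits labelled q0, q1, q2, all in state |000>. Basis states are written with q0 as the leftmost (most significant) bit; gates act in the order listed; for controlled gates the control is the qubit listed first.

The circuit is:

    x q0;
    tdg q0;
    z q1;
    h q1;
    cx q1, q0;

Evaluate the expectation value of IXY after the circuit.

The expectation value of IXY is 0.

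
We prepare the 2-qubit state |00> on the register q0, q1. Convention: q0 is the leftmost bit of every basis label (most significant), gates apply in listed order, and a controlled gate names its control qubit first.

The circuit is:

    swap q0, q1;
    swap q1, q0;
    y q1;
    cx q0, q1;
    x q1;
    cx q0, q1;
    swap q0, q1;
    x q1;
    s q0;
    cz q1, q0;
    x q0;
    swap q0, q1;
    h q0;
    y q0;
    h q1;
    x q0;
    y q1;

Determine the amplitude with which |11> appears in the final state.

The final state's coefficient on |11> equals -I/2.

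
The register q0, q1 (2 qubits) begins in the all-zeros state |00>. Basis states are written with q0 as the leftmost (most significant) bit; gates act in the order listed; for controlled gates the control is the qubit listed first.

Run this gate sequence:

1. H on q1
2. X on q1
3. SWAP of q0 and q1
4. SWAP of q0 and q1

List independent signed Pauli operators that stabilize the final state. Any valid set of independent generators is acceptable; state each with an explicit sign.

The final state is stabilized by the group generated by +IX, +ZI; other independent generating sets are equally valid. Key observation: the block from step 3 through step 4 cancels to the identity and can be dropped.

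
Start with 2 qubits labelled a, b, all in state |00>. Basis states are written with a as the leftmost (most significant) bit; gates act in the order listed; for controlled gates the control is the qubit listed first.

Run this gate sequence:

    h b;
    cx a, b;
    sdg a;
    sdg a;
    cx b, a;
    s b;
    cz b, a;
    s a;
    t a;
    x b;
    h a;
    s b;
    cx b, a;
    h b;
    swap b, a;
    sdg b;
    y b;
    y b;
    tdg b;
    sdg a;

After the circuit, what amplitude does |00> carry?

|00> carries amplitude sqrt(2)*(exp(I*pi/4) + I)/4 in the final state.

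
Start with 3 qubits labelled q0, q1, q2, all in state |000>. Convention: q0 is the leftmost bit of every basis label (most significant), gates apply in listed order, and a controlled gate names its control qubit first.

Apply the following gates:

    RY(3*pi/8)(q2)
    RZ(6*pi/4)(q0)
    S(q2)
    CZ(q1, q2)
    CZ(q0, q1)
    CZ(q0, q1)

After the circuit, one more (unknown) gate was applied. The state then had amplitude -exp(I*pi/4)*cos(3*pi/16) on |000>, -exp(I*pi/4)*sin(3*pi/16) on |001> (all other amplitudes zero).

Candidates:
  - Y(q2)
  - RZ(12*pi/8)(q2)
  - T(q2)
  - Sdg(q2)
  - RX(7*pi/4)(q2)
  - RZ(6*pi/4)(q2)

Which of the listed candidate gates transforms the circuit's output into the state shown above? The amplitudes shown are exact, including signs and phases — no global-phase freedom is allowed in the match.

The applied gate was Sdg(q2). Key observation: gates 5-6 undo each other exactly, leaving only the rest of the circuit to track.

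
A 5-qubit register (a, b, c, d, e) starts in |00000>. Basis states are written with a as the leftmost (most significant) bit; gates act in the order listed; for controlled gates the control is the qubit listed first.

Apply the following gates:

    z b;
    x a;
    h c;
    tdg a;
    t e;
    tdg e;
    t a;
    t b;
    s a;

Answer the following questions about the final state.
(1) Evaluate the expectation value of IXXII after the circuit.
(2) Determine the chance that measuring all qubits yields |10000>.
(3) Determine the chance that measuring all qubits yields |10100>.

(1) In the final state, IXXII has expectation 0. Key observation: steps 4-7 multiply out to the identity, so the circuit reduces to the remaining gates.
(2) Outcome |10000> occurs with probability 1/2.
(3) The probability of measuring |10100> is 1/2.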